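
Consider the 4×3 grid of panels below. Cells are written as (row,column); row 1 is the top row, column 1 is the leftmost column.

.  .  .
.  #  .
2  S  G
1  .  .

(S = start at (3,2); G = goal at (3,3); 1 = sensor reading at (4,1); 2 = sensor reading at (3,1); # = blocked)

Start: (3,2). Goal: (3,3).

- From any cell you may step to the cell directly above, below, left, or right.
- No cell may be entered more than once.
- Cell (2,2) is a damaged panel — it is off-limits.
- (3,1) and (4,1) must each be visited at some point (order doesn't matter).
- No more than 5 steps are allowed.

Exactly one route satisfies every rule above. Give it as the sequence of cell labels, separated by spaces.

(3,2) (3,1) (4,1) (4,2) (4,3) (3,3)

The 5-move cap with required stops at (3,1), (4,1) leaves no slack for detours.
Route from (3,2): left to (3,1), down to (4,1), 2× right (reaching (4,3)), up to (3,3) — 5 moves in all.
Check: all required cells visited; 5 ≤ 5 moves.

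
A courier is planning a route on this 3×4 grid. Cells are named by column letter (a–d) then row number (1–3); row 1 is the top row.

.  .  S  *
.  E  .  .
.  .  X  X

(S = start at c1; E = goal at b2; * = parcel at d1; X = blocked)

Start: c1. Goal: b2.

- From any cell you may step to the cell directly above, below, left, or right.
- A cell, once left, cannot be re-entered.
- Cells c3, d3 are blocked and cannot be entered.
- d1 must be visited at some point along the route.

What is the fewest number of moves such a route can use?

4

Any route passes through d1 somewhere between c1 and b2. Summing Manhattan distances along the two legs (c1 → d1 → b2) gives a lower bound of 1 + 3 = 4 moves.
A route of 4 moves achieves this: c1 → d1 → d2 → c2 → b2.
Since 4 matches the lower bound, it is optimal.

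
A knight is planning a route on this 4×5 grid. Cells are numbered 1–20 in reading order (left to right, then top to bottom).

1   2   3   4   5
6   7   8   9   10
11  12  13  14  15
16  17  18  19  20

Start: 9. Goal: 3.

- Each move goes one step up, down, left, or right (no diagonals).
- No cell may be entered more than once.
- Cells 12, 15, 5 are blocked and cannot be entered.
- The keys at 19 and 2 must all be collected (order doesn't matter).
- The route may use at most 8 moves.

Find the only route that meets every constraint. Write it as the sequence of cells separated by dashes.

The budget equals the shortest possible length, so every move has to be on a shortest route through the required cells.
Route from 9: down 2 to 19, left 1 to 18, up 2 to 8, left 1 to 7, up 1 to 2, right 1 to 3 — 8 moves in all.
Check: all required cells visited; 8 ≤ 8 moves.

9 - 14 - 19 - 18 - 13 - 8 - 7 - 2 - 3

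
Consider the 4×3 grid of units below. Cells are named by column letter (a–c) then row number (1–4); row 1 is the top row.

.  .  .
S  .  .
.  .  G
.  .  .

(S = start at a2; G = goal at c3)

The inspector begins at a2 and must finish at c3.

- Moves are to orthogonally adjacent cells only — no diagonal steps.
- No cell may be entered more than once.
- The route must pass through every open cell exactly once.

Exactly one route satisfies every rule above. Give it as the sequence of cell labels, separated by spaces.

Need to visit all 12 open cells exactly once, starting at a2 and ending at c3.
Cell c1 has only two open neighbours (c2 and b1), so the path must pass straight through it: one of those is the cell it's entered from and the other is where it exits.
Route from a2: up 1 to a1, right 2 to c1, down 1 to c2, left 1 to b2, down 1 to b3, left 1 to a3, down 1 to a4, right 2 to c4, up 1 to c3 — 11 moves in all.
Check: all 12 open cells covered.

a2 a1 b1 c1 c2 b2 b3 a3 a4 b4 c4 c3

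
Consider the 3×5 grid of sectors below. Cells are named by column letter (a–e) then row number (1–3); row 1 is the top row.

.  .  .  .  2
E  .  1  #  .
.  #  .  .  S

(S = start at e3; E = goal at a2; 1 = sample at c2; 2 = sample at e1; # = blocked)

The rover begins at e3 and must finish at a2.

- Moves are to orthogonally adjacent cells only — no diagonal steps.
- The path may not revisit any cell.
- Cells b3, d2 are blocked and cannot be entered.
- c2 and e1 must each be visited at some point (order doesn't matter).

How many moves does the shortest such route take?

7

Any route passes through c2 and e1 in some order between e3 and a2. Summing Manhattan distances along each leg and taking the cheapest ordering (e3 → e1 → c2 → a2) gives a lower bound of 2 + 3 + 2 = 7 moves.
A route of 7 moves achieves this: e3 → e2 → e1 → d1 → c1 → c2 → b2 → a2.
Since 7 matches the lower bound, it is optimal.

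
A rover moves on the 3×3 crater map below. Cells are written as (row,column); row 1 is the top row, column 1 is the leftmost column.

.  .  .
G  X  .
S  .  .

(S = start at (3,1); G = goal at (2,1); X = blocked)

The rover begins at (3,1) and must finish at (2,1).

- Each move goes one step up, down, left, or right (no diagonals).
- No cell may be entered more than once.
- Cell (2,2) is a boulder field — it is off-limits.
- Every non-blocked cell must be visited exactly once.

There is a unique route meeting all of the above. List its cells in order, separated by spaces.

(3,1) (3,2) (3,3) (2,3) (1,3) (1,2) (1,1) (2,1)

Need to visit all 8 open cells exactly once, starting at (3,1) and ending at (2,1).
Cell (3,3) has only two open neighbours ((2,3) and (3,2)), so the path must pass straight through it: one of those is the cell it's entered from and the other is where it exits.
Route from (3,1): right 2 to (3,3), up 2 to (1,3), left 2 to (1,1), down 1 to (2,1) — 7 moves in all.
Check: all 8 open cells covered.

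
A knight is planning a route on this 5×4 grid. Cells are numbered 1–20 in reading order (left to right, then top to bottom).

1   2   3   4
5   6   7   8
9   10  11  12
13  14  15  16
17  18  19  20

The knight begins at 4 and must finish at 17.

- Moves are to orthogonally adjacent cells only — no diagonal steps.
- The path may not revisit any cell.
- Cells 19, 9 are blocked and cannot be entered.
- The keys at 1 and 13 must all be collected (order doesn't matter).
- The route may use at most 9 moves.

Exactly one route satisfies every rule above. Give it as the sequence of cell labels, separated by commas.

The 9-move cap with required stops at 1, 13 leaves no slack for detours.
Route from 4: 3× left (reaching 1), down to 5, right to 6, 2× down (reaching 14), left to 13, down to 17 — 9 moves in all.
Check: all required cells visited; 9 ≤ 9 moves.

4, 3, 2, 1, 5, 6, 10, 14, 13, 17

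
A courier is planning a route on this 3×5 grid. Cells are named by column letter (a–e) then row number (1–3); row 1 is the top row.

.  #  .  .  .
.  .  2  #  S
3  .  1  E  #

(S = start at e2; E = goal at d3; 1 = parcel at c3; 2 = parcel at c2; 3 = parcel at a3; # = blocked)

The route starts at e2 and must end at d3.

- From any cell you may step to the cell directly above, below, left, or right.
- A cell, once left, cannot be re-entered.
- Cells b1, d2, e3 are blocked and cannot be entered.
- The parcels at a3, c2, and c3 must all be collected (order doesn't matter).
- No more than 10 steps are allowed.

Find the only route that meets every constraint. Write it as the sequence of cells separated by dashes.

e2 - e1 - d1 - c1 - c2 - b2 - a2 - a3 - b3 - c3 - d3

The budget equals the shortest possible length, so every move has to be on a shortest route through the required cells.
Route from e2: up 1 to e1, left 2 to c1, down 1 to c2, left 2 to a2, down 1 to a3, right 3 to d3 — 10 moves in all.
Check: all required cells visited; 10 ≤ 10 moves.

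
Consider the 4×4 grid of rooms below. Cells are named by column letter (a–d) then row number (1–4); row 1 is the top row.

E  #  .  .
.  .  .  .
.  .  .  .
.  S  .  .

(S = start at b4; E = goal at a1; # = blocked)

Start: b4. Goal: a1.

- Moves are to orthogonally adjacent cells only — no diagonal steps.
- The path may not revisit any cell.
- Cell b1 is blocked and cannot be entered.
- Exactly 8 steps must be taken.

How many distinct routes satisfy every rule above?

Need simple routes of exactly 8 moves from b4 to a1 (Manhattan distance 4, so 2 moves are spent on a detour and 2 undoing it).
Enumerating: b4 b3 c3 d3 d2 c2 b2 a2 a1 | b4 a4 a3 b3 c3 c2 b2 a2 a1 | b4 c4 c3 c2 b2 b3 a3 a2 a1 | b4 c4 c3 d3 d2 c2 b2 a2 a1 | b4 c4 d4 d3 d2 c2 b2 a2 a1 | b4 c4 d4 d3 c3 c2 b2 a2 a1 | b4 c4 d4 d3 c3 b3 b2 a2 a1 | b4 c4 d4 d3 c3 b3 a3 a2 a1.
That gives 8 routes.

8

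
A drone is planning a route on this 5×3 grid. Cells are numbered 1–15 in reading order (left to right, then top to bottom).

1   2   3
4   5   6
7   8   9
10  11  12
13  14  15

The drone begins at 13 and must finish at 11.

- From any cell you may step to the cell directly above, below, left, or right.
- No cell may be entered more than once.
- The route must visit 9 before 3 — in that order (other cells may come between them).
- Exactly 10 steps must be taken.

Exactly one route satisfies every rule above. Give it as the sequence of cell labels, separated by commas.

13, 14, 15, 12, 9, 6, 3, 2, 5, 8, 11

The waypoints must appear in the order 9, 3, with no cell reused.
Route from 13: 2× right (reaching 15), 4× up (reaching 3), left to 2, 3× down (reaching 11) — 10 moves in all.
Check: order respected (9 at step 4, 3 at step 6); 10 moves as required.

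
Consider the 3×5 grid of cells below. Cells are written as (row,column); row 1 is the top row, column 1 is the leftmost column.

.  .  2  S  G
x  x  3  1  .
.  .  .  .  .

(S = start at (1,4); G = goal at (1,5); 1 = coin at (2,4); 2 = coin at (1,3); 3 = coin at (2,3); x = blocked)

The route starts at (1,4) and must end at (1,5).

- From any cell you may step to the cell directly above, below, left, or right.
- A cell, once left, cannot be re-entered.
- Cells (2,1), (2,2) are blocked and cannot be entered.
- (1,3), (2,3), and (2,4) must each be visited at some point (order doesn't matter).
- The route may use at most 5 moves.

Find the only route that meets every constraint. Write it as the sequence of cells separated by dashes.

The budget equals the shortest possible length, so every move has to be on a shortest route through the required cells.
Route from (1,4): left 1 to (1,3), down 1 to (2,3), right 2 to (2,5), up 1 to (1,5) — 5 moves in all.
Check: all required cells visited; 5 ≤ 5 moves.

(1,4) - (1,3) - (2,3) - (2,4) - (2,5) - (1,5)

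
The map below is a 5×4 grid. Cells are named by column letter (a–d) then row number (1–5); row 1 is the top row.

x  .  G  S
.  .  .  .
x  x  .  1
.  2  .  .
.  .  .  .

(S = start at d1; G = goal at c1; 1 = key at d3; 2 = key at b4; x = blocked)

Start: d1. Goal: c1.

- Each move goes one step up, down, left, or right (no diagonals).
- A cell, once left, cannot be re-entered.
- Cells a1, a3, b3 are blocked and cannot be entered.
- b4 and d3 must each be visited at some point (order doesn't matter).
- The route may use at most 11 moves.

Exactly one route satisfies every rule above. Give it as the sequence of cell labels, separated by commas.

d1, d2, d3, d4, d5, c5, b5, b4, c4, c3, c2, c1

Any route must reach b4 and d3 and still end at c1 within 11 moves, so the order of the required stops is forced.
Route from d1: down 4 to d5, left 2 to b5, up 1 to b4, right 1 to c4, up 3 to c1 — 11 moves in all.
Check: all required cells visited; 11 ≤ 11 moves.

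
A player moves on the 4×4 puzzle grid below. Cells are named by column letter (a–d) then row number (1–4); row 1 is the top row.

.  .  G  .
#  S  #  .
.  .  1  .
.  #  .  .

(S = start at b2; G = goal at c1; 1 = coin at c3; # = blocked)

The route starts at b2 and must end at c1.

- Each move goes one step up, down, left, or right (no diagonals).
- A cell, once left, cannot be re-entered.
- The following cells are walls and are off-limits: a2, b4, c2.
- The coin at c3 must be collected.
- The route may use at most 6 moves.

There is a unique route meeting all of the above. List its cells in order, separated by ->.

The 6-move cap with required stops at c3 leaves no slack for detours.
Route from b2: down to b3, 2× right (reaching d3), 2× up (reaching d1), left to c1 — 6 moves in all.
Check: all required cells visited; 6 ≤ 6 moves.

b2 -> b3 -> c3 -> d3 -> d2 -> d1 -> c1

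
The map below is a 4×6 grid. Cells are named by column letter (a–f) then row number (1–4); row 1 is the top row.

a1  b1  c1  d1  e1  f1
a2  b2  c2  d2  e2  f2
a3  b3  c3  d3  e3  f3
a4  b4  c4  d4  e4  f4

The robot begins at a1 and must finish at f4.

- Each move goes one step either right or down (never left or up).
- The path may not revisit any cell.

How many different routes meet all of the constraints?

56

A right/down-only route from a1 to f4 makes exactly 3 down-moves and 5 right-moves in some order.
With no other constraints that would be C(8,3) = 56 routes.
That gives 56 routes.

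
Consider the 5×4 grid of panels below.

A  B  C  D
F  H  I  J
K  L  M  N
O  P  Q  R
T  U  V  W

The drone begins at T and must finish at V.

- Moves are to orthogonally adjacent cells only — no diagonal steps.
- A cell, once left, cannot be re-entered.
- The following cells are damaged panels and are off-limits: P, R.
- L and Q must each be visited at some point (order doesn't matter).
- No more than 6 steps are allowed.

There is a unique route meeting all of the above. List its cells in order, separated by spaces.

T O K L M Q V

Any route must reach L and Q and still end at V within 6 moves, so the order of the required stops is forced.
Route from T: 2× up (reaching K), 2× right (reaching M), 2× down (reaching V) — 6 moves in all.
Check: all required cells visited; 6 ≤ 6 moves.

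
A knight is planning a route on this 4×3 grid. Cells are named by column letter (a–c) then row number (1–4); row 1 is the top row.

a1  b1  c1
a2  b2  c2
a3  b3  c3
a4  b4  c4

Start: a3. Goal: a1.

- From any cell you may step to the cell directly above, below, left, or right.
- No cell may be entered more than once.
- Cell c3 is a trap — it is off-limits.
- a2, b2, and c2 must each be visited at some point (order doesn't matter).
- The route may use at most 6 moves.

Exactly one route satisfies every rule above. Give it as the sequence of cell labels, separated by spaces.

The 6-move cap with required stops at a2, b2, c2 leaves no slack for detours.
Route from a3: up to a2, 2× right (reaching c2), up to c1, 2× left (reaching a1) — 6 moves in all.
Check: all required cells visited; 6 ≤ 6 moves.

a3 a2 b2 c2 c1 b1 a1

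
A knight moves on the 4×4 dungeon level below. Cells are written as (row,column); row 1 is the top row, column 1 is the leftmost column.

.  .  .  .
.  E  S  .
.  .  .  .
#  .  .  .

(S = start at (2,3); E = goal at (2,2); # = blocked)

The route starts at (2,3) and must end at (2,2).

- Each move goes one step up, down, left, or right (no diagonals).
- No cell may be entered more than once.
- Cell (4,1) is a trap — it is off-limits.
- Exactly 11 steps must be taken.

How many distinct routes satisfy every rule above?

11

Need simple routes of exactly 11 moves from (2,3) to (2,2) (Manhattan distance 1, so 5 moves are spent on a detour and 5 undoing it).
Branch systematically from the start, pruning whenever the remaining move budget drops below the Manhattan distance to (2,2) or differs from it in parity. Grouping the completions by first move — via (1,3): 4; via (3,3): 4; via (2,4): 3 (no valid completion starts via (2,2)) — and summing: 4 + 4 + 3 = 11.
That gives 11 routes.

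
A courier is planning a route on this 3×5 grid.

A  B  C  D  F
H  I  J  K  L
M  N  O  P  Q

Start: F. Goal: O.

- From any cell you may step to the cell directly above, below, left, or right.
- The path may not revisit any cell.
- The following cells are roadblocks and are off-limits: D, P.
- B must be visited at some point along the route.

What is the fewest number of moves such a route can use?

8

Any route passes through B somewhere between F and O. Summing Manhattan distances along the two legs (F → B → O) gives a lower bound of 3 + 3 = 6 moves.
That bound ignores the blocked cells. Measuring each leg by the fewest moves that actually steer around them (F→B: 5; B→O: 3) raises the lower bound to 8.
A route of 8 moves exists: F → L → K → J → C → B → I → N → O.
Since 8 matches that lower bound, it is optimal.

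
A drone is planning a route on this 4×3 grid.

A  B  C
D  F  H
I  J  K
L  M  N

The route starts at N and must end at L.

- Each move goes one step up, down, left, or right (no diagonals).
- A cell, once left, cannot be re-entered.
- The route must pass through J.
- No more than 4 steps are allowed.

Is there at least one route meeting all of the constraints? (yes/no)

One route that works: N → K → J → M → L.

yes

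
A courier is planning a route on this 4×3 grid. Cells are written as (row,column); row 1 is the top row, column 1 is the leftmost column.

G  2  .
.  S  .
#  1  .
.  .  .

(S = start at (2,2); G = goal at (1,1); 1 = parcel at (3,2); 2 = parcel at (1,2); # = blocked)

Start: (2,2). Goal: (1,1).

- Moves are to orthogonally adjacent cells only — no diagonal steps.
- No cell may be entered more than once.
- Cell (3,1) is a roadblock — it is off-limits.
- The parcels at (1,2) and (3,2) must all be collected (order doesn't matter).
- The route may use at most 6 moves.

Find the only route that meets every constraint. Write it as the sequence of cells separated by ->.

(2,2) -> (3,2) -> (3,3) -> (2,3) -> (1,3) -> (1,2) -> (1,1)

Any route must reach (1,2) and (3,2) and still end at (1,1) within 6 moves, so the order of the required stops is forced.
Route from (2,2): down 1 to (3,2), right 1 to (3,3), up 2 to (1,3), left 2 to (1,1) — 6 moves in all.
Check: all required cells visited; 6 ≤ 6 moves.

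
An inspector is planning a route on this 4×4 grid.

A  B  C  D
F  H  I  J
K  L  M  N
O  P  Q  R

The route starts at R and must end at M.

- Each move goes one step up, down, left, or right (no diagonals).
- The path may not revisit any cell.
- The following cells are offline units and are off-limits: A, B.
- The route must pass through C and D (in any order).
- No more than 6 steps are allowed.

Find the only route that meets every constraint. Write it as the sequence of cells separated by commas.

The 6-move cap with required stops at C, D leaves no slack for detours.
Route from R: 3× up (reaching D), left to C, 2× down (reaching M) — 6 moves in all.
Check: all required cells visited; 6 ≤ 6 moves.

R, N, J, D, C, I, M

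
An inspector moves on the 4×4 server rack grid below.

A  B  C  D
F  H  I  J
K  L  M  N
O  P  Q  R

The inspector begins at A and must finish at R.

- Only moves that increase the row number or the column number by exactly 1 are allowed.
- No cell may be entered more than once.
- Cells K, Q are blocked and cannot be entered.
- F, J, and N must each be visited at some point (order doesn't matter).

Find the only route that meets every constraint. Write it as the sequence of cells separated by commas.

A, F, H, I, J, N, R

Moves only go right or down, so the column and row indices never decrease.
Route from A: down to F, 3× right (reaching J), 2× down (reaching R) — 6 moves in all.
Check: all required cells visited.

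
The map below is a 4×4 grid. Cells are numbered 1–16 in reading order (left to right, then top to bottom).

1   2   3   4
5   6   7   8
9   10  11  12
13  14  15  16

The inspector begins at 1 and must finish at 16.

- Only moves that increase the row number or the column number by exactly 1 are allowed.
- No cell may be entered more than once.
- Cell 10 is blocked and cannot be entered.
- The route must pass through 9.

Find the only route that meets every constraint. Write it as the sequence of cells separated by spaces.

1 5 9 13 14 15 16

Moves only go right or down, so the column and row indices never decrease.
Route from 1: down 3 to 13, right 3 to 16 — 6 moves in all.
Check: all required cells visited.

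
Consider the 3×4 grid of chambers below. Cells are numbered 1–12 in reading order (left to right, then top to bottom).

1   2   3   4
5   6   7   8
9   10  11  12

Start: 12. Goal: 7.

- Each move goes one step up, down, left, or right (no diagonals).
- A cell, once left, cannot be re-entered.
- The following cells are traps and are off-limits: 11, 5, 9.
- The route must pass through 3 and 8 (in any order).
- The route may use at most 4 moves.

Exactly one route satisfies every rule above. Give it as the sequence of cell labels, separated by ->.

Any route must reach 3 and 8 and still end at 7 within 4 moves, so the order of the required stops is forced.
Route from 12: 2× up (reaching 4), left to 3, down to 7 — 4 moves in all.
Check: all required cells visited; 4 ≤ 4 moves.

12 -> 8 -> 4 -> 3 -> 7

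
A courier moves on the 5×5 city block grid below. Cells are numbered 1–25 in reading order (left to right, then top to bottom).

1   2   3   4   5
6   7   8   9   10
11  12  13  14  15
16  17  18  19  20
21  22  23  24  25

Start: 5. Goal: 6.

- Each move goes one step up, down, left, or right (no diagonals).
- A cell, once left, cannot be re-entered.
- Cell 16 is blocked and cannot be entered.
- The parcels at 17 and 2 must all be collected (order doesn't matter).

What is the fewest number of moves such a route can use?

11

Any route passes through 17 and 2 in some order between 5 and 6. Summing Manhattan distances along each leg and taking the cheapest ordering (5 → 2 → 17 → 6) gives a lower bound of 3 + 3 + 3 = 9 moves.
The shortest route satisfying every rule uses 11 moves: 5 → 10 → 15 → 20 → 19 → 18 → 17 → 12 → 7 → 2 → 1 → 6.
The no-revisit rule (legs can't share cells) pushes the minimum above the 9-move bound; an exhaustive check rules out every length from 9 to 10, leaving 11 as the minimum.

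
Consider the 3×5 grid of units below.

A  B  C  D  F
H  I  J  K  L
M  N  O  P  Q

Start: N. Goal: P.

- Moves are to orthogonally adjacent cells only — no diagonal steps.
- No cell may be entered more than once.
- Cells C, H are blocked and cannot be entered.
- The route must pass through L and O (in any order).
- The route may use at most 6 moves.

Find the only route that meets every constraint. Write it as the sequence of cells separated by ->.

N -> O -> J -> K -> L -> Q -> P

The budget equals the shortest possible length, so every move has to be on a shortest route through the required cells.
Route from N: right to O, up to J, 2× right (reaching L), down to Q, left to P — 6 moves in all.
Check: all required cells visited; 6 ≤ 6 moves.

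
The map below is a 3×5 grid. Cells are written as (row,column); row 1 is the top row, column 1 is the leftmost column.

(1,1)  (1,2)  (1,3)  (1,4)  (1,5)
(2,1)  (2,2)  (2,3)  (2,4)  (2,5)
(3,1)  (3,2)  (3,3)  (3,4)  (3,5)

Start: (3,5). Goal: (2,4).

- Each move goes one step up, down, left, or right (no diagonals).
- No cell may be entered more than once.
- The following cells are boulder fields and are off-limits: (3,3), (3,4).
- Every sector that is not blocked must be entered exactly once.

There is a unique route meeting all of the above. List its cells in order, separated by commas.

(3,5), (2,5), (1,5), (1,4), (1,3), (1,2), (1,1), (2,1), (3,1), (3,2), (2,2), (2,3), (2,4)

Need to visit all 13 open cells exactly once, starting at (3,5) and ending at (2,4).
Cell (1,1) has only two open neighbours ((2,1) and (1,2)), so the path must pass straight through it: one of those is the cell it's entered from and the other is where it exits.
Route from (3,5): up 2 to (1,5), left 4 to (1,1), down 2 to (3,1), right 1 to (3,2), up 1 to (2,2), right 2 to (2,4) — 12 moves in all.
Check: all 13 open cells covered.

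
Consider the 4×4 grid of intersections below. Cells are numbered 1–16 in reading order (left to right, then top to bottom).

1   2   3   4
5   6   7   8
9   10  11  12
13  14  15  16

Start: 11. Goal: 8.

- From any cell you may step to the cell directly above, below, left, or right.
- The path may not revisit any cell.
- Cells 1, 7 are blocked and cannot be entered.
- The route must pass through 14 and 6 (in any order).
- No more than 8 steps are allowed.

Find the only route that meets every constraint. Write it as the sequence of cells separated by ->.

11 -> 15 -> 14 -> 10 -> 6 -> 2 -> 3 -> 4 -> 8

Any route must reach 14 and 6 and still end at 8 within 8 moves, so the order of the required stops is forced.
Route from 11: down 1 to 15, left 1 to 14, up 3 to 2, right 2 to 4, down 1 to 8 — 8 moves in all.
Check: all required cells visited; 8 ≤ 8 moves.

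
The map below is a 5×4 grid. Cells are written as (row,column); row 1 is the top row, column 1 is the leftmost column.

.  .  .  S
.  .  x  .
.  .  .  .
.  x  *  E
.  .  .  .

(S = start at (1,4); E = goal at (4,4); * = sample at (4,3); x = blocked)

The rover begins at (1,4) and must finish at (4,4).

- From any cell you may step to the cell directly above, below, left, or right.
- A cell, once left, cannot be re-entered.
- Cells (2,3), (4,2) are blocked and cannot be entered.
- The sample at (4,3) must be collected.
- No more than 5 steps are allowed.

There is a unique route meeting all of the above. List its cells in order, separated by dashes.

Any route must reach (4,3) and still end at (4,4) within 5 moves, so the order of the required stops is forced.
Route from (1,4): 2× down (reaching (3,4)), left to (3,3), down to (4,3), right to (4,4) — 5 moves in all.
Check: all required cells visited; 5 ≤ 5 moves.

(1,4) - (2,4) - (3,4) - (3,3) - (4,3) - (4,4)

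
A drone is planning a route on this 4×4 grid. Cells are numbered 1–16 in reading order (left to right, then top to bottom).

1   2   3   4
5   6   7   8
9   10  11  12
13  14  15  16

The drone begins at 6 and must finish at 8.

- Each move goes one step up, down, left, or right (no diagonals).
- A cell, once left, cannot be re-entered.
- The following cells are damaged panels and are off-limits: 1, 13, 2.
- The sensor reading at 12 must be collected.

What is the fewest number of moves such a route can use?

4

Any route passes through 12 somewhere between 6 and 8. Summing Manhattan distances along the two legs (6 → 12 → 8) gives a lower bound of 3 + 1 = 4 moves.
A route of 4 moves achieves this: 6 → 10 → 11 → 12 → 8.
Since 4 matches the lower bound, it is optimal.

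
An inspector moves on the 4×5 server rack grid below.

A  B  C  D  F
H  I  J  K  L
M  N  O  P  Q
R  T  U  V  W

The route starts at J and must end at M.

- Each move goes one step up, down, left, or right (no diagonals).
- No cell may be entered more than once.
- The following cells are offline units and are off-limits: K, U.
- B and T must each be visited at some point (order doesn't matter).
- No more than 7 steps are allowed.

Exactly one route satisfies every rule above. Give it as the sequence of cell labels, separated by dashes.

J - C - B - I - N - T - R - M

The 7-move cap with required stops at B, T leaves no slack for detours.
Route from J: up 1 to C, left 1 to B, down 3 to T, left 1 to R, up 1 to M — 7 moves in all.
Check: all required cells visited; 7 ≤ 7 moves.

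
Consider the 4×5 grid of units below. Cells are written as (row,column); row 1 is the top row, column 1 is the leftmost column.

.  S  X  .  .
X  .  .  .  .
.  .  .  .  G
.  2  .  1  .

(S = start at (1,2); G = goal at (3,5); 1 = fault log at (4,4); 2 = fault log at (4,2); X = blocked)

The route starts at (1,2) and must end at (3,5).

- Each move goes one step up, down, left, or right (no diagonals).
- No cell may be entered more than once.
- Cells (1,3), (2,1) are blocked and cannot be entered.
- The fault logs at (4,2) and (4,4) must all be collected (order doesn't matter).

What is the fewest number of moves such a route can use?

Any route passes through (4,2) and (4,4) in some order between (1,2) and (3,5). Summing Manhattan distances along each leg and taking the cheapest ordering ((1,2) → (4,2) → (4,4) → (3,5)) gives a lower bound of 3 + 2 + 2 = 7 moves.
A route of 7 moves achieves this: (1,2) → (2,2) → (3,2) → (4,2) → (4,3) → (4,4) → (3,4) → (3,5).
Since 7 matches the lower bound, it is optimal.

7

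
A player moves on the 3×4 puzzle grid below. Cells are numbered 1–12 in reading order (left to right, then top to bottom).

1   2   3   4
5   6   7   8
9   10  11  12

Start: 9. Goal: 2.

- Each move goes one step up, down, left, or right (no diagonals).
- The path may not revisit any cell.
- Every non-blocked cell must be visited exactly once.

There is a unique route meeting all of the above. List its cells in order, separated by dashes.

9 - 10 - 11 - 12 - 8 - 4 - 3 - 7 - 6 - 5 - 1 - 2

Need to visit all 12 open cells exactly once, starting at 9 and ending at 2.
Cell 4 has only two open neighbours (8 and 3), so the path must pass straight through it: one of those is the cell it's entered from and the other is where it exits.
Route from 9: 3× right (reaching 12), 2× up (reaching 4), left to 3, down to 7, 2× left (reaching 5), up to 1, right to 2 — 11 moves in all.
Check: all 12 open cells covered.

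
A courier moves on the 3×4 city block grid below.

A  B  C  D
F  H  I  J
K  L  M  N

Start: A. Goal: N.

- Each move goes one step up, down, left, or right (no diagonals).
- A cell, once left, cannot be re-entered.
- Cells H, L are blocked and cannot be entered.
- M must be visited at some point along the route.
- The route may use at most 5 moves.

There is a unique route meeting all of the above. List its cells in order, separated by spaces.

A B C I M N

The budget equals the shortest possible length, so every move has to be on a shortest route through the required cells.
Route from A: right 2 to C, down 2 to M, right 1 to N — 5 moves in all.
Check: all required cells visited; 5 ≤ 5 moves.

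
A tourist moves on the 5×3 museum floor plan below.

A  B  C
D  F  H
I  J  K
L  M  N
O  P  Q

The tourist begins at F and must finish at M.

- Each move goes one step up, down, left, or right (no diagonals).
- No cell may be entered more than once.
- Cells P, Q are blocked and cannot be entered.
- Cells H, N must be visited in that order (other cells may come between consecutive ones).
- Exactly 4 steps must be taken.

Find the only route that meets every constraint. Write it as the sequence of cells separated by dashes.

F - H - K - N - M

The waypoints must appear in the order H, N, with no cell reused.
Route from F: right to H, 2× down (reaching N), left to M — 4 moves in all.
Check: order respected (H at step 1, N at step 3); 4 moves as required.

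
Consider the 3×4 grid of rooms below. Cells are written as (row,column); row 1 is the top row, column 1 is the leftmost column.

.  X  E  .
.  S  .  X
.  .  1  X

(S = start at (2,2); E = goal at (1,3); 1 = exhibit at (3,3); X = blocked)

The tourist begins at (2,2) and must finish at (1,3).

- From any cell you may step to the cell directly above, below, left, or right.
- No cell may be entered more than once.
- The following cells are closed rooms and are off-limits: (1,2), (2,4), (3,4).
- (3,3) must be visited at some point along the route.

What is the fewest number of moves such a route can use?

4

Any route passes through (3,3) somewhere between (2,2) and (1,3). Summing Manhattan distances along the two legs ((2,2) → (3,3) → (1,3)) gives a lower bound of 2 + 2 = 4 moves.
A route of 4 moves achieves this: (2,2) → (3,2) → (3,3) → (2,3) → (1,3).
Since 4 matches the lower bound, it is optimal.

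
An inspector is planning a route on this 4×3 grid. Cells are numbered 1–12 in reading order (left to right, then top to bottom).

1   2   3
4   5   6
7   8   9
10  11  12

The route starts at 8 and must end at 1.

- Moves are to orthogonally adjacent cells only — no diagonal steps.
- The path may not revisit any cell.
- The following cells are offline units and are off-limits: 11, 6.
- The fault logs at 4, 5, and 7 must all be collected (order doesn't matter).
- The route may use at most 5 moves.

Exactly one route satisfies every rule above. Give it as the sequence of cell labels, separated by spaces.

The budget equals the shortest possible length, so every move has to be on a shortest route through the required cells.
Route from 8: left to 7, up to 4, right to 5, up to 2, left to 1 — 5 moves in all.
Check: all required cells visited; 5 ≤ 5 moves.

8 7 4 5 2 1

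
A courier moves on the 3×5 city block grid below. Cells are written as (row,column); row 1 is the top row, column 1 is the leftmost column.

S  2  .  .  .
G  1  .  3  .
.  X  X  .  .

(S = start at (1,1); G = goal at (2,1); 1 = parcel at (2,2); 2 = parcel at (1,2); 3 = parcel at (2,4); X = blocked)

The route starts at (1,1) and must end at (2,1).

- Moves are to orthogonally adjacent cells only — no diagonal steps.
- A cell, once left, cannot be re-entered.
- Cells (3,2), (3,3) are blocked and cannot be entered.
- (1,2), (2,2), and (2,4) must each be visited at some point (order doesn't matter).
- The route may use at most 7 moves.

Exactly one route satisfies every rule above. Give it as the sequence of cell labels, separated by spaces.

(1,1) (1,2) (1,3) (1,4) (2,4) (2,3) (2,2) (2,1)

The 7-move cap with required stops at (1,2), (2,2), (2,4) leaves no slack for detours.
Route from (1,1): right 3 to (1,4), down 1 to (2,4), left 3 to (2,1) — 7 moves in all.
Check: all required cells visited; 7 ≤ 7 moves.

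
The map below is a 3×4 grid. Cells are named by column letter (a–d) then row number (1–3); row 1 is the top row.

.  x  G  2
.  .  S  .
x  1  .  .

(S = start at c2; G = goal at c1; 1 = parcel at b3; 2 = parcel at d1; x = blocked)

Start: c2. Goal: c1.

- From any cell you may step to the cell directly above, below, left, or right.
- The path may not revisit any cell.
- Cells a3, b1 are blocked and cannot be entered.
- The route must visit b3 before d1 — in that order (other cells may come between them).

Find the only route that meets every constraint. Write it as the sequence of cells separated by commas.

The waypoints must appear in the order b3, d1, with no cell reused.
Route from c2: left to b2, down to b3, 2× right (reaching d3), 2× up (reaching d1), left to c1 — 7 moves in all.
Check: order respected (1 at step 2, 2 at step 6).

c2, b2, b3, c3, d3, d2, d1, c1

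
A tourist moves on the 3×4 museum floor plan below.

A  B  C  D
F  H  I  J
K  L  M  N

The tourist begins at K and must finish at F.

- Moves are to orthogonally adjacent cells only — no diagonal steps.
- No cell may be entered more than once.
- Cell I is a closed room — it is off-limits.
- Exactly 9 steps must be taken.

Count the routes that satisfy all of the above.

Need simple routes of exactly 9 moves from K to F (Manhattan distance 1, so 4 moves are spent on a detour and 4 undoing it).
Enumerating: K L M N J D C B H F | K L M N J D C B A F.
That gives 2 routes.

2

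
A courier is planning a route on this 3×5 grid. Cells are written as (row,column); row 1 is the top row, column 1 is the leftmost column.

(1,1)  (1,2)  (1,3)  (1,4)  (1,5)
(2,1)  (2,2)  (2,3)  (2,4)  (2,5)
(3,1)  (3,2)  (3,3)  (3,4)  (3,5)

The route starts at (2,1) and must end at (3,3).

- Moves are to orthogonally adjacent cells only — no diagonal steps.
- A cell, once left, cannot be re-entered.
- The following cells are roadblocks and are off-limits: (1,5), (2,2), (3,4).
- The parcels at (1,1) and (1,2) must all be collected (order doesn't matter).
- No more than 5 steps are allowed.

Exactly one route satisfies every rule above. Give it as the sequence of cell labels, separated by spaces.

(2,1) (1,1) (1,2) (1,3) (2,3) (3,3)

Any route must reach (1,1) and (1,2) and still end at (3,3) within 5 moves, so the order of the required stops is forced.
Route from (2,1): up 1 to (1,1), right 2 to (1,3), down 2 to (3,3) — 5 moves in all.
Check: all required cells visited; 5 ≤ 5 moves.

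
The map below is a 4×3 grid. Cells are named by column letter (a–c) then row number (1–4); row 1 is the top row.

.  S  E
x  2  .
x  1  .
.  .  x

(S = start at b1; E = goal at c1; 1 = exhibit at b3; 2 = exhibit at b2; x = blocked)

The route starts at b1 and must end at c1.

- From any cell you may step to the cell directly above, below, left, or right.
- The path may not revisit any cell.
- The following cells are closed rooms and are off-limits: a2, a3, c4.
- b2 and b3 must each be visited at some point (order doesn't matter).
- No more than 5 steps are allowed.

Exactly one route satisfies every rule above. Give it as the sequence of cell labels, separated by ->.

b1 -> b2 -> b3 -> c3 -> c2 -> c1

Any route must reach b2 and b3 and still end at c1 within 5 moves, so the order of the required stops is forced.
Route from b1: down 2 to b3, right 1 to c3, up 2 to c1 — 5 moves in all.
Check: all required cells visited; 5 ≤ 5 moves.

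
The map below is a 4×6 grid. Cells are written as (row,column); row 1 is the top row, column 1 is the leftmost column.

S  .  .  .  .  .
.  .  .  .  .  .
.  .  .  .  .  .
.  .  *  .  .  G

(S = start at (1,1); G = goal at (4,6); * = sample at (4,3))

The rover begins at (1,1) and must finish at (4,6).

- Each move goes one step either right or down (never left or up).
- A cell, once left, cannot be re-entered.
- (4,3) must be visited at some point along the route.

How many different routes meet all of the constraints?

10

A right/down-only route from (1,1) to (4,6) makes exactly 3 down-moves and 5 right-moves in some order.
With no other constraints that would be C(8,3) = 56 routes.
Split at (4,3) and multiply the segment counts: (1,1)→(4,3): 10; (4,3)→(4,6): 1; product = 10.
That gives 10 routes.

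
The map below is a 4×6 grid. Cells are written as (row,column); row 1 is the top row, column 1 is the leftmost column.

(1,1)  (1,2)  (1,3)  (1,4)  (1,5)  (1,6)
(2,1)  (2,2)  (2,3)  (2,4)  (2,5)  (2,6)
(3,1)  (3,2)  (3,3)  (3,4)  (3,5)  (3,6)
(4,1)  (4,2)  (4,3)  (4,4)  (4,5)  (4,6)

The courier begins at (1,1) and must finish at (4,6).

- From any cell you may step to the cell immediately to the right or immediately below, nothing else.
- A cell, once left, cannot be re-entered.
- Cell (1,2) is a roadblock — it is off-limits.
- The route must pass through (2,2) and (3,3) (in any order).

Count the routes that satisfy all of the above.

A right/down-only route from (1,1) to (4,6) makes exactly 3 down-moves and 5 right-moves in some order.
With no other constraints that would be C(8,3) = 56 routes.
A monotone route can only reach the required cells in the order (2,2), (3,3), so split there and multiply the segment counts (each segment already excludes blocked cells): (1,1)→(2,2): 1; (2,2)→(3,3): 2; (3,3)→(4,6): 4; product = 8.
That gives 8 routes.

8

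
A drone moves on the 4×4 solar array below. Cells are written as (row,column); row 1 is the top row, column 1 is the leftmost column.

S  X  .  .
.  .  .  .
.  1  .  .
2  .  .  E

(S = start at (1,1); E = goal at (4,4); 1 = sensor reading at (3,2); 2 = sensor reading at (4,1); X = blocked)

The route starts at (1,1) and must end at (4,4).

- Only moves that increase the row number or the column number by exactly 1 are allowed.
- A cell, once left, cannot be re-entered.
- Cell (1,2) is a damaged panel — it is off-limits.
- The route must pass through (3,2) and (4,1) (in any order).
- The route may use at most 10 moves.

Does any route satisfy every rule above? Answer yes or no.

(4,1) is below but to the left of (3,2): going (3,2) → (4,1) would need a leftward move and (4,1) → (3,2) an upward move, so no right/down-only route can visit both required cells.

no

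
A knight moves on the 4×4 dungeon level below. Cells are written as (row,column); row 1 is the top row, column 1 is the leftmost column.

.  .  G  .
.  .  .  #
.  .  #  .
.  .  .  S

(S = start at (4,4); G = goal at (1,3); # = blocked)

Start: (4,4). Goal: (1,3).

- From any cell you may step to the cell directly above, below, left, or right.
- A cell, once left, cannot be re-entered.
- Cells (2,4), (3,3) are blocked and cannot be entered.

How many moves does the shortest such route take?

6

The Manhattan distance from (4,4) to (1,3) is |4−1| + |4−3| = 4, so at least 4 moves are needed.
That bound ignores the blocked cells. Measuring each leg by the fewest moves that actually steer around them ((4,4)→(1,3): 6) raises the lower bound to 6.
A route of 6 moves exists: (4,4) → (4,3) → (4,2) → (3,2) → (2,2) → (1,2) → (1,3).
Since 6 matches that lower bound, it is optimal.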